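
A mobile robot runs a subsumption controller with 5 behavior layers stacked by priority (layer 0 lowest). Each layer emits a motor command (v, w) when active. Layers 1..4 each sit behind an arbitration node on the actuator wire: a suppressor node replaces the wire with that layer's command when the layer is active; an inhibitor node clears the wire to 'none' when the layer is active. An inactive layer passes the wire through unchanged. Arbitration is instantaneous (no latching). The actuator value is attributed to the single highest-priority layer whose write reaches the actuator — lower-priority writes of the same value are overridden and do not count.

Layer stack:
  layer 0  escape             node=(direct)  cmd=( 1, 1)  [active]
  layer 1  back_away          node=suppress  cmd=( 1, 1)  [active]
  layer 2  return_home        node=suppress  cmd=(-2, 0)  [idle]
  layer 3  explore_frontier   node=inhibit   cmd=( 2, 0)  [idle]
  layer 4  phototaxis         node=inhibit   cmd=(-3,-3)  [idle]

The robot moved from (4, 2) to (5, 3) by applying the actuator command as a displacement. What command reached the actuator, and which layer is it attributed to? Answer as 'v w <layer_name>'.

1 1 back_away

displacement = (5, 3) − (4, 2) = (1, 1)
layer 0 (escape) active — direct: (1, 1)
layer 1 (back_away) active — suppresses: (1, 1)
layer 2 (return_home) idle — unchanged: (1, 1)
layer 3 (explore_frontier) idle — unchanged: (1, 1)
layer 4 (phototaxis) idle — unchanged: (1, 1)
→ actuator (1, 1) — from layer 1 (back_away)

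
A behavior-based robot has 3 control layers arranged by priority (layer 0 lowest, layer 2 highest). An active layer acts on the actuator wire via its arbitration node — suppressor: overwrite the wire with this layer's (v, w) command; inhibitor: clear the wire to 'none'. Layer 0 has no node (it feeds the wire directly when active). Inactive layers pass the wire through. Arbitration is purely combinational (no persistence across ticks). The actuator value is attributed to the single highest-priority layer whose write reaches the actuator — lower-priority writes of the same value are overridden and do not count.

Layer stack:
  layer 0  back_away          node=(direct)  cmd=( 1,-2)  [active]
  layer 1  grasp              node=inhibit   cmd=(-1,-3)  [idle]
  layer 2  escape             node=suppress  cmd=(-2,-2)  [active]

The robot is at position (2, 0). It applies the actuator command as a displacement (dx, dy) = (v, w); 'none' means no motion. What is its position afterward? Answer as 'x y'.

0 -2

[0] back_away on; wire := (1, -2)
[1] grasp off; pass (1, -2)
[2] escape on (suppress); wire := (-2, -2)
output (-2, -2)
position: (2, 0) + (-2, -2) = (0, -2)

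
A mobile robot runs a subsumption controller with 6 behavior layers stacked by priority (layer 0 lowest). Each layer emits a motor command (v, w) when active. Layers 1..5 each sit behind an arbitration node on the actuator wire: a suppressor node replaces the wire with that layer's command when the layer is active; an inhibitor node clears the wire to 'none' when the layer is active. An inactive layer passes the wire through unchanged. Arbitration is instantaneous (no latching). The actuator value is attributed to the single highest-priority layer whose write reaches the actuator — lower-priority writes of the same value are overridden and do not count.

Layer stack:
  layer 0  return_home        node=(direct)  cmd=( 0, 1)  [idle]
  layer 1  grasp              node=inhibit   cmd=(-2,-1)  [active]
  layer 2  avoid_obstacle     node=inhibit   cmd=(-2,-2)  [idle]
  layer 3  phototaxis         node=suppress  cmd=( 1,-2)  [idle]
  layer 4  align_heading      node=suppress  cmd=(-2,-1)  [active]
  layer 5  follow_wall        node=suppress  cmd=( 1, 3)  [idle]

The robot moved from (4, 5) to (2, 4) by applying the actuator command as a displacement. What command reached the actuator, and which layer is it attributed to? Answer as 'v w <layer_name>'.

-2 -1 align_heading

displacement = (2, 4) − (4, 5) = (-2, -1)
L0 return_home: idle → wire = none
L1 grasp: active, inhibitor → wire = none
L2 avoid_obstacle: idle → wire stays none
L3 phototaxis: idle → wire stays none
L4 align_heading: active, suppressor → wire = (-2, -1)
L5 follow_wall: idle → wire stays (-2, -1)
actuator = (-2, -1) — from layer 4 (align_heading)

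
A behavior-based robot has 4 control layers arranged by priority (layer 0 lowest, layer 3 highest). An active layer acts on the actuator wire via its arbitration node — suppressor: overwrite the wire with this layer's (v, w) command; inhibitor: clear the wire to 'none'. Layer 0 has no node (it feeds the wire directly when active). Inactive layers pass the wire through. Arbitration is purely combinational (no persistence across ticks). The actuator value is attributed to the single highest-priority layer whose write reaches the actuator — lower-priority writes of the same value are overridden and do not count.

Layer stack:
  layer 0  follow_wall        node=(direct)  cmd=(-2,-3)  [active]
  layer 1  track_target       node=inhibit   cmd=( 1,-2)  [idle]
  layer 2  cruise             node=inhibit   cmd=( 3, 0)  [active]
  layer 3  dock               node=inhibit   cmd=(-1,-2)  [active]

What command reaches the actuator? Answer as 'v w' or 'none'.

none

L0 follow_wall: active, feeds wire = (-2, -3)
L1 track_target: idle → wire stays (-2, -3)
L2 cruise: active, inhibitor → wire = none
L3 dock: active, inhibitor → wire = none
actuator = none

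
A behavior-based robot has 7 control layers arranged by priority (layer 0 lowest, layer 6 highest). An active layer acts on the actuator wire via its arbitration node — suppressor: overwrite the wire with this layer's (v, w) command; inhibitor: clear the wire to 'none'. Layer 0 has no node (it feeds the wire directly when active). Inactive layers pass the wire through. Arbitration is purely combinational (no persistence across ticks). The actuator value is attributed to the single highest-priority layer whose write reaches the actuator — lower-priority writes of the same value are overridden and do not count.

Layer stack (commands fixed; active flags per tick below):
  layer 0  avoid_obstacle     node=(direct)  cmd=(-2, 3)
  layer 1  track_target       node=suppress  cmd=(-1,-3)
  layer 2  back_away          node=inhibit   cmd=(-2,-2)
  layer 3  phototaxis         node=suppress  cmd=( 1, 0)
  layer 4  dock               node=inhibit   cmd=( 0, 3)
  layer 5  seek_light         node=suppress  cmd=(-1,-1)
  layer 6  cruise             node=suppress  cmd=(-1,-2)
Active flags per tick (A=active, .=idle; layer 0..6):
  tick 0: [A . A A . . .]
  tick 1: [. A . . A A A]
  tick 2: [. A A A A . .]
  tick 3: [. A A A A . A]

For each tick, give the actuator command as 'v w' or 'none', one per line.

tick 0:
  [0] avoid_obstacle on; wire := (-2, 3)
  [1] track_target off; pass (-2, 3)
  [2] back_away on (inhibit); wire := none
  [3] phototaxis on (suppress); wire := (1, 0)
  [4] dock off; pass (1, 0)
  [5] seek_light off; pass (1, 0)
  [6] cruise off; pass (1, 0)
  output (1, 0)
tick 1:
  [0] avoid_obstacle off; wire := none
  [1] track_target on (suppress); wire := (-1, -3)
  [2] back_away off; pass (-1, -3)
  [3] phototaxis off; pass (-1, -3)
  [4] dock on (inhibit); wire := none
  [5] seek_light on (suppress); wire := (-1, -1)
  [6] cruise on (suppress); wire := (-1, -2)
  output (-1, -2)
tick 2:
  [0] avoid_obstacle off; wire := none
  [1] track_target on (suppress); wire := (-1, -3)
  [2] back_away on (inhibit); wire := none
  [3] phototaxis on (suppress); wire := (1, 0)
  [4] dock on (inhibit); wire := none
  [5] seek_light off; pass none
  [6] cruise off; pass none
  output none
tick 3:
  [0] avoid_obstacle off; wire := none
  [1] track_target on (suppress); wire := (-1, -3)
  [2] back_away on (inhibit); wire := none
  [3] phototaxis on (suppress); wire := (1, 0)
  [4] dock on (inhibit); wire := none
  [5] seek_light off; pass none
  [6] cruise on (suppress); wire := (-1, -2)
  output (-1, -2)

1 0
-1 -2
none
-1 -2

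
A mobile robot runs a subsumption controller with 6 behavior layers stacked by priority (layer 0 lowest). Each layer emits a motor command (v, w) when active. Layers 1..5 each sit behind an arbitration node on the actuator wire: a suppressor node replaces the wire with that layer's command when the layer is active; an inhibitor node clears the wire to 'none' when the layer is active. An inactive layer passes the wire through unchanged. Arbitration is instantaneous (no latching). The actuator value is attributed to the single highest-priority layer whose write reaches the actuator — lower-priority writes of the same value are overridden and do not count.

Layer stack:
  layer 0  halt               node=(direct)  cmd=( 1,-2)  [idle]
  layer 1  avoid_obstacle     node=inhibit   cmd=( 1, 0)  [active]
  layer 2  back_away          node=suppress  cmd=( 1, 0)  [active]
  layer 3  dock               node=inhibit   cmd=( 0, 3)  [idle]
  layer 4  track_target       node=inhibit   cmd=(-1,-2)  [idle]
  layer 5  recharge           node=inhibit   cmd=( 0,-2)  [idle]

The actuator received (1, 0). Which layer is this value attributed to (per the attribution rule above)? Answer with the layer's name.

back_away

L0 halt: idle → wire = none
L1 avoid_obstacle: active, inhibitor → wire = none
L2 back_away: active, suppressor → wire = (1, 0)
L3 dock: idle → wire stays (1, 0)
L4 track_target: idle → wire stays (1, 0)
L5 recharge: idle → wire stays (1, 0)
actuator = (1, 0)
last writer: layer 2 = back_away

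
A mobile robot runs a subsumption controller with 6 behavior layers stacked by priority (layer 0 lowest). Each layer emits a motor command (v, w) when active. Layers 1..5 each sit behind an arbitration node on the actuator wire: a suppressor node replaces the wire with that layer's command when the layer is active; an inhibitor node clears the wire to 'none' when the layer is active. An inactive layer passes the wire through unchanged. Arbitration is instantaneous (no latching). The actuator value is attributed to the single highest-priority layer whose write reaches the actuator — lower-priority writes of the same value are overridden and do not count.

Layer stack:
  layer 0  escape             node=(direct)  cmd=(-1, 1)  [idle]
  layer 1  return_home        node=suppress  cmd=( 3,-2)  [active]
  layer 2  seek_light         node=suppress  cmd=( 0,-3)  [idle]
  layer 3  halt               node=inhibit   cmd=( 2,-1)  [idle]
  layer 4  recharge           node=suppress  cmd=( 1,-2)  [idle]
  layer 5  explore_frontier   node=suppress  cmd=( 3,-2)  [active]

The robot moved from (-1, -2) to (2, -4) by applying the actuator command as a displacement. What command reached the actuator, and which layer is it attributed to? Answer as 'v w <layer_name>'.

3 -2 explore_frontier

displacement = (2, -4) − (-1, -2) = (3, -2)
L0 escape: idle → wire = none
L1 return_home: active, suppressor → wire = (3, -2)
L2 seek_light: idle → wire stays (3, -2)
L3 halt: idle → wire stays (3, -2)
L4 recharge: idle → wire stays (3, -2)
L5 explore_frontier: active, suppressor → wire = (3, -2)
actuator = (3, -2) — from layer 5 (explore_frontier)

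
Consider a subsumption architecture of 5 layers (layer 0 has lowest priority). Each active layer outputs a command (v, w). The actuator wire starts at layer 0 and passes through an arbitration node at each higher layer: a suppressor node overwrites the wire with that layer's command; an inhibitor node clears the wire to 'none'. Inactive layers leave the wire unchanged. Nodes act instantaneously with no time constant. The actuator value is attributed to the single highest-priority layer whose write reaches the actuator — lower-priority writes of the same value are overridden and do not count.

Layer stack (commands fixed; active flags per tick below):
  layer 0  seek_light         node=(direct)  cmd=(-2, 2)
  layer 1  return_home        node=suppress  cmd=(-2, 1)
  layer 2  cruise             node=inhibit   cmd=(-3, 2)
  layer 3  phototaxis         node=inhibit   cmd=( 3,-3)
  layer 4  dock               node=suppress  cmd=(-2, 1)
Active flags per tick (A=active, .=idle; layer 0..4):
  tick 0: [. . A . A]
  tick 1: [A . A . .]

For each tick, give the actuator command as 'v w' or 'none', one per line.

-2 1
none

tick 0:
  L0 seek_light: idle → wire = none
  L1 return_home: idle → wire stays none
  L2 cruise: active, inhibitor → wire = none
  L3 phototaxis: idle → wire stays none
  L4 dock: active, suppressor → wire = (-2, 1)
  actuator = (-2, 1)
tick 1:
  L0 seek_light: active, feeds wire = (-2, 2)
  L1 return_home: idle → wire stays (-2, 2)
  L2 cruise: active, inhibitor → wire = none
  L3 phototaxis: idle → wire stays none
  L4 dock: idle → wire stays none
  actuator = none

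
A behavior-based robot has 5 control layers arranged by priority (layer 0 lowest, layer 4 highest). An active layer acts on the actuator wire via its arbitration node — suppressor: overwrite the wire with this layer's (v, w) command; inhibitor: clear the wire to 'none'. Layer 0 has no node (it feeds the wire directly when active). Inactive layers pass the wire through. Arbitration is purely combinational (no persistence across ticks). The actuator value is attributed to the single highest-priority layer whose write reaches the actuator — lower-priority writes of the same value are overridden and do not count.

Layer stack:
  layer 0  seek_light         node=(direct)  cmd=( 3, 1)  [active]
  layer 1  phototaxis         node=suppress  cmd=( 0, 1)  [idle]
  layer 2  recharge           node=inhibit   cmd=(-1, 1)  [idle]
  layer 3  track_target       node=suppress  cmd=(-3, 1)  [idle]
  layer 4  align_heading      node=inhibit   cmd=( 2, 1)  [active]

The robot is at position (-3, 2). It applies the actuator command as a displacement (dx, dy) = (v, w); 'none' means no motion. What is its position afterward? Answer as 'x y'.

[0] seek_light on; wire := (3, 1)
[1] phototaxis off; pass (3, 1)
[2] recharge off; pass (3, 1)
[3] track_target off; pass (3, 1)
[4] align_heading on (inhibit); wire := none
output none
position: (-3, 2) + none = (-3, 2)

-3 2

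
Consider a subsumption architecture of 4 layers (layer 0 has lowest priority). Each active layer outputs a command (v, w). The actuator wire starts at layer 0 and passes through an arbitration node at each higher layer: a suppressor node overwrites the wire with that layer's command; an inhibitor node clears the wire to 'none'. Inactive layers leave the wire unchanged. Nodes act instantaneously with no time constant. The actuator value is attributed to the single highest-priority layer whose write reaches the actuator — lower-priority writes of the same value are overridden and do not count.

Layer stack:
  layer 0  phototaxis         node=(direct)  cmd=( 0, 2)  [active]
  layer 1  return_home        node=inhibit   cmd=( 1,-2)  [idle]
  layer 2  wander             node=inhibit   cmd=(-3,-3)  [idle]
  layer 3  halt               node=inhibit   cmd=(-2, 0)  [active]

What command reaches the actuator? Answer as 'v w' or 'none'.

none

L0 phototaxis: active, feeds wire = (0, 2)
L1 return_home: idle → wire stays (0, 2)
L2 wander: idle → wire stays (0, 2)
L3 halt: active, inhibitor → wire = none
actuator = none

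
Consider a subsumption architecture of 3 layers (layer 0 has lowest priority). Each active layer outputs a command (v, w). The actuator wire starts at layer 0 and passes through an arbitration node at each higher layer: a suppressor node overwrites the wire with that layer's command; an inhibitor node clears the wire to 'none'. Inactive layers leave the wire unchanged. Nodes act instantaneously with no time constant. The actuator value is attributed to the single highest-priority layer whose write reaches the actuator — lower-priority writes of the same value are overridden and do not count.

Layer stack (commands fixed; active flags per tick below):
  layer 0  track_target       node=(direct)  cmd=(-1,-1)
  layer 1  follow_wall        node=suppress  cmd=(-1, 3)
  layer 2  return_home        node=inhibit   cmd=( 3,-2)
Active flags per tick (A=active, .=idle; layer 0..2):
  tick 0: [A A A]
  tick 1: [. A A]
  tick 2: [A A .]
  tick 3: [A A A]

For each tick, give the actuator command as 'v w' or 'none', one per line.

tick 0:
  layer 0 (track_target) active — direct: (-1, -1)
  layer 1 (follow_wall) active — suppresses: (-1, 3)
  layer 2 (return_home) active — inhibits: none
  → actuator none
tick 1:
  layer 0 (track_target) idle — none
  layer 1 (follow_wall) active — suppresses: (-1, 3)
  layer 2 (return_home) active — inhibits: none
  → actuator none
tick 2:
  layer 0 (track_target) active — direct: (-1, -1)
  layer 1 (follow_wall) active — suppresses: (-1, 3)
  layer 2 (return_home) idle — unchanged: (-1, 3)
  → actuator (-1, 3)
tick 3:
  layer 0 (track_target) active — direct: (-1, -1)
  layer 1 (follow_wall) active — suppresses: (-1, 3)
  layer 2 (return_home) active — inhibits: none
  → actuator none

none
none
-1 3
none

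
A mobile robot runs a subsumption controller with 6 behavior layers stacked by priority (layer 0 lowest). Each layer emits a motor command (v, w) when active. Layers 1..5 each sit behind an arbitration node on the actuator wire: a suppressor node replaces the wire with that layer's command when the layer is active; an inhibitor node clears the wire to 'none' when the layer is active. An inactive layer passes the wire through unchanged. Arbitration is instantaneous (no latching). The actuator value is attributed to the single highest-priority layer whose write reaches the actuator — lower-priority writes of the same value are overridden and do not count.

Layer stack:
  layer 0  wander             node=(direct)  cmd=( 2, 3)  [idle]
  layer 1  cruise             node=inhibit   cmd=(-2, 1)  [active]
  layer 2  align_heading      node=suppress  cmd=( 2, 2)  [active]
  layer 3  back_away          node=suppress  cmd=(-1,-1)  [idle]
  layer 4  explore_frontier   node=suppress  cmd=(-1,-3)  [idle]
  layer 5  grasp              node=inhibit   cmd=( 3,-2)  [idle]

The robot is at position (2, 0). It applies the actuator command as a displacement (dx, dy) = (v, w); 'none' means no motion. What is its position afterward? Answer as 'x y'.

L0 wander: idle → wire = none
L1 cruise: active, inhibitor → wire = none
L2 align_heading: active, suppressor → wire = (2, 2)
L3 back_away: idle → wire stays (2, 2)
L4 explore_frontier: idle → wire stays (2, 2)
L5 grasp: idle → wire stays (2, 2)
actuator = (2, 2)
position: (2, 0) + (2, 2) = (4, 2)

4 2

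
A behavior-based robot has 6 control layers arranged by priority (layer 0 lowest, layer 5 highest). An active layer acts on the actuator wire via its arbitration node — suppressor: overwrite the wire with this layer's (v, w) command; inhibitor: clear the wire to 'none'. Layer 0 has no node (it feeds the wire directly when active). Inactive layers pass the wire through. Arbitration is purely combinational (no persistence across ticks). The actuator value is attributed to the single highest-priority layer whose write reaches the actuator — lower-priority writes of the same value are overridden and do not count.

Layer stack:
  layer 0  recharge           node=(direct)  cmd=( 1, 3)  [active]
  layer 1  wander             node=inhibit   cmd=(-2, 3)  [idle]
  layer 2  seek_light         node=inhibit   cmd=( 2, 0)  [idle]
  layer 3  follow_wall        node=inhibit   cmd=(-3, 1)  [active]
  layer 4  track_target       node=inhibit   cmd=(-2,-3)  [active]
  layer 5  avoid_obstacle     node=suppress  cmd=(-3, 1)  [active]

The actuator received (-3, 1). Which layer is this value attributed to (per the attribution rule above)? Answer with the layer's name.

layer 0 (recharge) active — direct: (1, 3)
layer 1 (wander) idle — unchanged: (1, 3)
layer 2 (seek_light) idle — unchanged: (1, 3)
layer 3 (follow_wall) active — inhibits: none
layer 4 (track_target) active — inhibits: none
layer 5 (avoid_obstacle) active — suppresses: (-3, 1)
→ actuator (-3, 1)
last writer: layer 5 = avoid_obstacle

avoid_obstacle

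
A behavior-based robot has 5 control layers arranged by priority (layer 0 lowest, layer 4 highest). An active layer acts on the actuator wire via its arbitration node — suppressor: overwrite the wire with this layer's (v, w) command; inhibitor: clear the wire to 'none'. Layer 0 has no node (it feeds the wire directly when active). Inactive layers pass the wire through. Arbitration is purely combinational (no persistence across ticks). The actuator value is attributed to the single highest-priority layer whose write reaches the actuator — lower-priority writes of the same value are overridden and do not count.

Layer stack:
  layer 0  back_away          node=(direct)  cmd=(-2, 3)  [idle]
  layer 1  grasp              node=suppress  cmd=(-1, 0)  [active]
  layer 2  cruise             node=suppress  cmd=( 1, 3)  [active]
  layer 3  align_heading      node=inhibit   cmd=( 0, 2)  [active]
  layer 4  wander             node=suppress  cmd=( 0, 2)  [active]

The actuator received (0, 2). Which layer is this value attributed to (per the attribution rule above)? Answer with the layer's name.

[0] back_away off; wire := none
[1] grasp on (suppress); wire := (-1, 0)
[2] cruise on (suppress); wire := (1, 3)
[3] align_heading on (inhibit); wire := none
[4] wander on (suppress); wire := (0, 2)
output (0, 2)
last writer: layer 4 = wander

wander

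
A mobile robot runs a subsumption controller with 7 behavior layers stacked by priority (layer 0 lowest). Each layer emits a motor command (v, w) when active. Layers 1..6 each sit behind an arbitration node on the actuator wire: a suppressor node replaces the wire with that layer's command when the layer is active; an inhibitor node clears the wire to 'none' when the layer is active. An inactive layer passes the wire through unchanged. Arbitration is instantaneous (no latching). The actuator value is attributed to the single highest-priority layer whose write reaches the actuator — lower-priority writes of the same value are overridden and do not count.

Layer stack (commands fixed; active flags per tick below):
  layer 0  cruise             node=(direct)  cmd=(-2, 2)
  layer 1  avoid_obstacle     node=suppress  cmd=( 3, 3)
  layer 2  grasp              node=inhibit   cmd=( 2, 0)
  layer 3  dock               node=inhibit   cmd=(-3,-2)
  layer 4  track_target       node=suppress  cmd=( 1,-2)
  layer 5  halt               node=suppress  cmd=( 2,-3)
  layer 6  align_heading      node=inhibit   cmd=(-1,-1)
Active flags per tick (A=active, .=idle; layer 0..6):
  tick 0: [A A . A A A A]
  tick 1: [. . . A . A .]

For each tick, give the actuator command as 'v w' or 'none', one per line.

none
2 -3

tick 0:
  [0] cruise on; wire := (-2, 2)
  [1] avoid_obstacle on (suppress); wire := (3, 3)
  [2] grasp off; pass (3, 3)
  [3] dock on (inhibit); wire := none
  [4] track_target on (suppress); wire := (1, -2)
  [5] halt on (suppress); wire := (2, -3)
  [6] align_heading on (inhibit); wire := none
  output none
tick 1:
  [0] cruise off; wire := none
  [1] avoid_obstacle off; pass none
  [2] grasp off; pass none
  [3] dock on (inhibit); wire := none
  [4] track_target off; pass none
  [5] halt on (suppress); wire := (2, -3)
  [6] align_heading off; pass (2, -3)
  output (2, -3)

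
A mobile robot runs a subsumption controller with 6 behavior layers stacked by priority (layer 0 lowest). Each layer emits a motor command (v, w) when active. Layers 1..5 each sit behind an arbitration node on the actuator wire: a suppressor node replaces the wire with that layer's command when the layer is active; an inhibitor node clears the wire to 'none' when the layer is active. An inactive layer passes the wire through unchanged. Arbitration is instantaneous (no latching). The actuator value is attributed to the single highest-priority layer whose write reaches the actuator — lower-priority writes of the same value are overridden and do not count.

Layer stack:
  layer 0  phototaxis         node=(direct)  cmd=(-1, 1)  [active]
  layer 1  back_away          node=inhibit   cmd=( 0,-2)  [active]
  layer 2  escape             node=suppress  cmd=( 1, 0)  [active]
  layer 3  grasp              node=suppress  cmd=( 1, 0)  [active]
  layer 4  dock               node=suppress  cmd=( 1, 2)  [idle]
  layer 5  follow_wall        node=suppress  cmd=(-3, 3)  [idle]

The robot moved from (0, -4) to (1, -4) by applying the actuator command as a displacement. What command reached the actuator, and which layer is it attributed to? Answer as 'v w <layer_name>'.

displacement = (1, -4) − (0, -4) = (1, 0)
L0 phototaxis: active, feeds wire = (-1, 1)
L1 back_away: active, inhibitor → wire = none
L2 escape: active, suppressor → wire = (1, 0)
L3 grasp: active, suppressor → wire = (1, 0)
L4 dock: idle → wire stays (1, 0)
L5 follow_wall: idle → wire stays (1, 0)
actuator = (1, 0) — from layer 3 (grasp)

1 0 grasp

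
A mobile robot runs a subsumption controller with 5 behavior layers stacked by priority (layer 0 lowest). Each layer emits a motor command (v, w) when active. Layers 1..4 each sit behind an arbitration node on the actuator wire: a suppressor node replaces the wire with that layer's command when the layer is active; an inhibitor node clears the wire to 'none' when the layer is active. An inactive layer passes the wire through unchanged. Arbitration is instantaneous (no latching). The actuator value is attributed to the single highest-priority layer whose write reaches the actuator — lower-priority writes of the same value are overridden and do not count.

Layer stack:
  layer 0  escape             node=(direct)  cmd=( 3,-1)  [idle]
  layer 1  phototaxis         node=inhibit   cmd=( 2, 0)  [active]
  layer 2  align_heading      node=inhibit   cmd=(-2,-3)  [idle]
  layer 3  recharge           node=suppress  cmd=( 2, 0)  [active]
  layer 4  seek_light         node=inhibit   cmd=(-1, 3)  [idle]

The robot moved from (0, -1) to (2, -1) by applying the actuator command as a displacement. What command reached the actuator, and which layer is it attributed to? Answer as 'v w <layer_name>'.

displacement = (2, -1) − (0, -1) = (2, 0)
L0 escape: idle → wire = none
L1 phototaxis: active, inhibitor → wire = none
L2 align_heading: idle → wire stays none
L3 recharge: active, suppressor → wire = (2, 0)
L4 seek_light: idle → wire stays (2, 0)
actuator = (2, 0) — from layer 3 (recharge)

2 0 recharge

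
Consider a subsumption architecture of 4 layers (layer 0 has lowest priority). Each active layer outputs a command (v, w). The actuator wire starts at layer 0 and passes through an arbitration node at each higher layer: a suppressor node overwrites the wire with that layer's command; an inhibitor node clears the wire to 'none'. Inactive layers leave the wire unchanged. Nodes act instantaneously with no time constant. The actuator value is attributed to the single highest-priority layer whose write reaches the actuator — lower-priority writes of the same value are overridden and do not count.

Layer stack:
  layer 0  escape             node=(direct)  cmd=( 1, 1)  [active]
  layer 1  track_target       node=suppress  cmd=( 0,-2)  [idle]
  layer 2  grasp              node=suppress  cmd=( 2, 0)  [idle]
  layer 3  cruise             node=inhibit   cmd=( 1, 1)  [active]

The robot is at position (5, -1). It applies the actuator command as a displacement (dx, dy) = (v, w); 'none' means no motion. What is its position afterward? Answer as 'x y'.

[0] escape on; wire := (1, 1)
[1] track_target off; pass (1, 1)
[2] grasp off; pass (1, 1)
[3] cruise on (inhibit); wire := none
output none
position: (5, -1) + none = (5, -1)

5 -1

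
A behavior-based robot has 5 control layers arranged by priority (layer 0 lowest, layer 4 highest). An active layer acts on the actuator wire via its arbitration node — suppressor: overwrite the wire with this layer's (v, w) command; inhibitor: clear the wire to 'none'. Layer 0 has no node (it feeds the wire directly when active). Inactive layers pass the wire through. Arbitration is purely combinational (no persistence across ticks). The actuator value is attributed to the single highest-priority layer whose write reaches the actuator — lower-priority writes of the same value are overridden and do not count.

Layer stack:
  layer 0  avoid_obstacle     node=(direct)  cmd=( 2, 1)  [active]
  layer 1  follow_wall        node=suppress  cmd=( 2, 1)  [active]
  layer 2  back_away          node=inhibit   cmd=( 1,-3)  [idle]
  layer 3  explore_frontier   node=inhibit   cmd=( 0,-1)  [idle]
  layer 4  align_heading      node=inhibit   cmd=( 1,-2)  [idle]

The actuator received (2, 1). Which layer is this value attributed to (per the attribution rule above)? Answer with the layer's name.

follow_wall

layer 0 (avoid_obstacle) active — direct: (2, 1)
layer 1 (follow_wall) active — suppresses: (2, 1)
layer 2 (back_away) idle — unchanged: (2, 1)
layer 3 (explore_frontier) idle — unchanged: (2, 1)
layer 4 (align_heading) idle — unchanged: (2, 1)
→ actuator (2, 1)
last writer: layer 1 = follow_wall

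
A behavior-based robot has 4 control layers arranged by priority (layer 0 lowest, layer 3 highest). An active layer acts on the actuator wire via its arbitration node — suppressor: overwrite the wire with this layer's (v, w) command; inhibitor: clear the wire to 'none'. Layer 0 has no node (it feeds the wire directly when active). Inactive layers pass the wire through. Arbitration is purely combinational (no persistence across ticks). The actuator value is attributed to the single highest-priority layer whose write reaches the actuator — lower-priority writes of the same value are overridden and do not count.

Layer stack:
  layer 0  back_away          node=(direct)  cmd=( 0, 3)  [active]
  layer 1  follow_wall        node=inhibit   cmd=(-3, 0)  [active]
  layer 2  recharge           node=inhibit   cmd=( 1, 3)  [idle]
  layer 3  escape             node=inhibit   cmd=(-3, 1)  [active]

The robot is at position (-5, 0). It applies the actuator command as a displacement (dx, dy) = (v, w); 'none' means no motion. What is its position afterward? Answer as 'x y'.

L0 back_away: active, feeds wire = (0, 3)
L1 follow_wall: active, inhibitor → wire = none
L2 recharge: idle → wire stays none
L3 escape: active, inhibitor → wire = none
actuator = none
position: (-5, 0) + none = (-5, 0)

-5 0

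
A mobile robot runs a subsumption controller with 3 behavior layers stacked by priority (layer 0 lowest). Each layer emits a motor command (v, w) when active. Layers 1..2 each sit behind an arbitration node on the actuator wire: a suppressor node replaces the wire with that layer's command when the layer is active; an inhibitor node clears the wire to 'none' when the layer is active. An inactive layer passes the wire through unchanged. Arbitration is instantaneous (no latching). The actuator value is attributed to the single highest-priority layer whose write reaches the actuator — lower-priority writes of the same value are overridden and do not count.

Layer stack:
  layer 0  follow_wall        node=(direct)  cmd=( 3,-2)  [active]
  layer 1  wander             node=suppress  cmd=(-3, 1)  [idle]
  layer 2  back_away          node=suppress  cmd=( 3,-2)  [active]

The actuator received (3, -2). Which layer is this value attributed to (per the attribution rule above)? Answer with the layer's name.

back_away

layer 0 (follow_wall) active — direct: (3, -2)
layer 1 (wander) idle — unchanged: (3, -2)
layer 2 (back_away) active — suppresses: (3, -2)
→ actuator (3, -2)
last writer: layer 2 = back_away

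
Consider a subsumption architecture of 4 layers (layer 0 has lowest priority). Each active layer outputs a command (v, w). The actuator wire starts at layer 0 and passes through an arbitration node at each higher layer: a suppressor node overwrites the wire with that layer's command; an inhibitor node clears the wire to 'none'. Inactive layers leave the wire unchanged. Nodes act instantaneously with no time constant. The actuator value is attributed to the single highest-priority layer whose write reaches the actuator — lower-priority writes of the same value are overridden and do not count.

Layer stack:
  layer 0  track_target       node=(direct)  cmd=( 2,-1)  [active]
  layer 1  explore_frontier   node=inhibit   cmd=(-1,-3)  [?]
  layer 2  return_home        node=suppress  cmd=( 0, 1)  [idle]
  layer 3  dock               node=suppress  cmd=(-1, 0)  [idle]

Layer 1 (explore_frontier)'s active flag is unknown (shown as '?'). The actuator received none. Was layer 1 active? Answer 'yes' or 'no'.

yes

If layer 1 is active=yes:
  actuator would be none
If layer 1 is active=no:
  actuator would be (2, -1)
Observed none, so layer 1 was active.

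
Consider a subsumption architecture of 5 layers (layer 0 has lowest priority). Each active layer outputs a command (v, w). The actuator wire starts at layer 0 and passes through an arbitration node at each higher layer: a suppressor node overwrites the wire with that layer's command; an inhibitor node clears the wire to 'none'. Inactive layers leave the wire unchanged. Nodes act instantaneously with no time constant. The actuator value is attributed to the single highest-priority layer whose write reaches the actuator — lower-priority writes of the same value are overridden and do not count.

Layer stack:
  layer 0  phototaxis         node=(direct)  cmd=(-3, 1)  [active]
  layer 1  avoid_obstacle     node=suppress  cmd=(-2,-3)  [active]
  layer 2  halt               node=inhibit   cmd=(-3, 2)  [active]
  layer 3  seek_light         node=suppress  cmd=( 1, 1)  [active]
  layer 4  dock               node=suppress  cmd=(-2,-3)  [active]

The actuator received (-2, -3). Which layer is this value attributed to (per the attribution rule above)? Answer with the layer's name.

dock

layer 0 (phototaxis) active — direct: (-3, 1)
layer 1 (avoid_obstacle) active — suppresses: (-2, -3)
layer 2 (halt) active — inhibits: none
layer 3 (seek_light) active — suppresses: (1, 1)
layer 4 (dock) active — suppresses: (-2, -3)
→ actuator (-2, -3)
last writer: layer 4 = dock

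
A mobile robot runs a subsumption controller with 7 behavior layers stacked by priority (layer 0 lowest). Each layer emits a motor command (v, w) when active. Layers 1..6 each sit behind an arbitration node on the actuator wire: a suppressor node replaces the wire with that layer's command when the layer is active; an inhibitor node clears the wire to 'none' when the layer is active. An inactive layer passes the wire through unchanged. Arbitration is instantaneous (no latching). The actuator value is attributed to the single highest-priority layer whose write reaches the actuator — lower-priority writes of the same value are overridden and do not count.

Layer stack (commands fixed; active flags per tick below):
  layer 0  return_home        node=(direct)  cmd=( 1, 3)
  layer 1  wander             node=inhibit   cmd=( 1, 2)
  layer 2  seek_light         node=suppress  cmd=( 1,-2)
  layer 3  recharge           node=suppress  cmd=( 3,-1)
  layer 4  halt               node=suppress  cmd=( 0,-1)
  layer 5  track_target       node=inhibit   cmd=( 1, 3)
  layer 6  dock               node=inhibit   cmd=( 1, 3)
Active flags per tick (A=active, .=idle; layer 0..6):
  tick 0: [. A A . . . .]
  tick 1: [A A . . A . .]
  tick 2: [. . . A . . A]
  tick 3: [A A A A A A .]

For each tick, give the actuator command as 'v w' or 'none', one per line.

tick 0:
  L0 return_home: idle → wire = none
  L1 wander: active, inhibitor → wire = none
  L2 seek_light: active, suppressor → wire = (1, -2)
  L3 recharge: idle → wire stays (1, -2)
  L4 halt: idle → wire stays (1, -2)
  L5 track_target: idle → wire stays (1, -2)
  L6 dock: idle → wire stays (1, -2)
  actuator = (1, -2)
tick 1:
  L0 return_home: active, feeds wire = (1, 3)
  L1 wander: active, inhibitor → wire = none
  L2 seek_light: idle → wire stays none
  L3 recharge: idle → wire stays none
  L4 halt: active, suppressor → wire = (0, -1)
  L5 track_target: idle → wire stays (0, -1)
  L6 dock: idle → wire stays (0, -1)
  actuator = (0, -1)
tick 2:
  L0 return_home: idle → wire = none
  L1 wander: idle → wire stays none
  L2 seek_light: idle → wire stays none
  L3 recharge: active, suppressor → wire = (3, -1)
  L4 halt: idle → wire stays (3, -1)
  L5 track_target: idle → wire stays (3, -1)
  L6 dock: active, inhibitor → wire = none
  actuator = none
tick 3:
  L0 return_home: active, feeds wire = (1, 3)
  L1 wander: active, inhibitor → wire = none
  L2 seek_light: active, suppressor → wire = (1, -2)
  L3 recharge: active, suppressor → wire = (3, -1)
  L4 halt: active, suppressor → wire = (0, -1)
  L5 track_target: active, inhibitor → wire = none
  L6 dock: idle → wire stays none
  actuator = none

1 -2
0 -1
none
none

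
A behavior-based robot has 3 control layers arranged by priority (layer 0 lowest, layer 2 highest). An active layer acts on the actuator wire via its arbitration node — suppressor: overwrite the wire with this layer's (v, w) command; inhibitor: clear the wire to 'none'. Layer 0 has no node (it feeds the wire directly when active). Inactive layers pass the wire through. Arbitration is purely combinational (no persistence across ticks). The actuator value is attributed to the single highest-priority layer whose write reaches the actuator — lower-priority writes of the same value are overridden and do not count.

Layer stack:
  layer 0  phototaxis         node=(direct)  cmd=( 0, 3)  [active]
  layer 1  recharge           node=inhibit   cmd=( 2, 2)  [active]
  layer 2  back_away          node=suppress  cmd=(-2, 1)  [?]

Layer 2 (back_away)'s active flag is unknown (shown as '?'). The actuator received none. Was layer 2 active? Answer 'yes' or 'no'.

no

If layer 2 is active=yes:
  actuator would be (-2, 1)
If layer 2 is active=no:
  actuator would be none
Observed none, so layer 2 was idle.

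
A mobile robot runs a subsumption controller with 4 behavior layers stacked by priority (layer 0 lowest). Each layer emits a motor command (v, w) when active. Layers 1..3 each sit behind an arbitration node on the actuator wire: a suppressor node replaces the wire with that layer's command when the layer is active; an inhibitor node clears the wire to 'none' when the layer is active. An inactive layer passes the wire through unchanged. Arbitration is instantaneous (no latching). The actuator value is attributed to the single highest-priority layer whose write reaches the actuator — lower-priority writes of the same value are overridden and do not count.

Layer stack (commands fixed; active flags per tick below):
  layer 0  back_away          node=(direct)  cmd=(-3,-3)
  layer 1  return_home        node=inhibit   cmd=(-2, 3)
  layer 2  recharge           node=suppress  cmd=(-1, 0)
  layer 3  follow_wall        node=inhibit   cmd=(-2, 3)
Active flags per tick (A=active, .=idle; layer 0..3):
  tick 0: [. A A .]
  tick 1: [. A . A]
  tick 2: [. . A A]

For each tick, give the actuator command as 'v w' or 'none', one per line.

-1 0
none
none

tick 0:
  layer 0 (back_away) idle — none
  layer 1 (return_home) active — inhibits: none
  layer 2 (recharge) active — suppresses: (-1, 0)
  layer 3 (follow_wall) idle — unchanged: (-1, 0)
  → actuator (-1, 0)
tick 1:
  layer 0 (back_away) idle — none
  layer 1 (return_home) active — inhibits: none
  layer 2 (recharge) idle — unchanged: none
  layer 3 (follow_wall) active — inhibits: none
  → actuator none
tick 2:
  layer 0 (back_away) idle — none
  layer 1 (return_home) idle — unchanged: none
  layer 2 (recharge) active — suppresses: (-1, 0)
  layer 3 (follow_wall) active — inhibits: none
  → actuator none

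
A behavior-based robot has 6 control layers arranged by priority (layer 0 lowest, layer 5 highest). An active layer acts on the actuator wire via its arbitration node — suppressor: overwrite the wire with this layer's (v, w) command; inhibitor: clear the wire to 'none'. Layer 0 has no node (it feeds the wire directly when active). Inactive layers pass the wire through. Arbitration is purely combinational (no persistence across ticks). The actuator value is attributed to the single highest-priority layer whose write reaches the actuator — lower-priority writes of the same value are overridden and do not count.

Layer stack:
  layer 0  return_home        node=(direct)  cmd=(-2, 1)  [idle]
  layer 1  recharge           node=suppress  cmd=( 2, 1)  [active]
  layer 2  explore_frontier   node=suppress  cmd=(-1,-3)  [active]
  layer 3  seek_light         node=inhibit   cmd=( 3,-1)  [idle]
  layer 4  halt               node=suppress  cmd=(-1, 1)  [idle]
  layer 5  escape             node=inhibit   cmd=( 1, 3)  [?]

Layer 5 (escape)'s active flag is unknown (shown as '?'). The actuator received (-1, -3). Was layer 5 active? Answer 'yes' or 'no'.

no

If layer 5 is active=yes:
  actuator would be none
If layer 5 is active=no:
  actuator would be (-1, -3)
Observed (-1, -3), so layer 5 was idle.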